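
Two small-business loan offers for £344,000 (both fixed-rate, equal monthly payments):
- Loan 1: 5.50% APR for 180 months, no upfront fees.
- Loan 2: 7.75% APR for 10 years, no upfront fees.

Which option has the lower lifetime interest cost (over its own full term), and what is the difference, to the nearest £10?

Loan 2 by £10,530

Loan 1: monthly rate = 5.5%/12 = 0.0045833; payment = 344,000 × 0.0045833 / (1 − (1+0.0045833)^−180) = £2,810.77.
Total interest on Loan 1 = 180 × £2,810.77 − £344,000 = £161,938.60.
Loan 2: at 7.75% the monthly rate is 0.0064583, so the payment is 344,000 × 0.0064583 / (1 − 1.0064583^−120) = £4,128.37.
Total interest on Loan 2 = 120 × £4,128.37 − £344,000 = £151,404.40.
Loan 2 is lower by £10,534.20.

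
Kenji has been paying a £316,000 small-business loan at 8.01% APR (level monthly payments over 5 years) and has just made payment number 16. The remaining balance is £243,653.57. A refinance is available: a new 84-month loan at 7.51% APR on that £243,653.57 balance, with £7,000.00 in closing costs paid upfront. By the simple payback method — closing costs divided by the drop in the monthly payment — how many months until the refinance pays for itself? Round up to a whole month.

3 months

Current payment = 316,000 × 8.01%/12 / (1 − (1+0.0066750)^−60) = £6,408.85.
Refinanced payment = 243,653.57 × 0.0062583 / (1 − (1+0.0062583)^−84) = £3,738.43.
Monthly savings = £6,408.85 − £3,738.43 = £2,670.42.
Break-even = £7,000.00 / £2,670.42 = 2.62 → 3 months.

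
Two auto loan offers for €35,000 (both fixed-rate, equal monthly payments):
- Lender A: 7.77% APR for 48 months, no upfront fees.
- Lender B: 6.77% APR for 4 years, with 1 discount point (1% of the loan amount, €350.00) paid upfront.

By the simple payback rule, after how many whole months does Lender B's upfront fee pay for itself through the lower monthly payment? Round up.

Lender A: at 7.77% the monthly rate is 0.0064750, so the payment is 35,000 × 0.0064750 / (1 − 1.0064750^−48) = €850.68.
Lender B: at 6.77% the monthly rate is 0.0056417, so the payment is 35,000 × 0.0056417 / (1 − 1.0056417^−48) = €834.39.
Monthly savings = €850.68 − €834.39 = €16.29.
Break-even = €350.00 / €16.29 = 21.49 → 22 months.

22 months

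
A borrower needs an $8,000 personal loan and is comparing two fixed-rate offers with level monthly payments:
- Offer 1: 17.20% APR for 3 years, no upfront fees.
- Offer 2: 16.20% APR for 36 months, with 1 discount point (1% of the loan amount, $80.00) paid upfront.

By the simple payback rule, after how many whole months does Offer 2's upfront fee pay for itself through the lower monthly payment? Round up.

21 months

Offer 1: monthly rate = 17.2%/12 = 0.0143333; payment = 8,000 × 0.0143333 / (1 − (1+0.0143333)^−36) = $286.02.
Offer 2: at 16.20% the monthly rate is 0.0135000, so the payment is 8,000 × 0.0135000 / (1 − 1.0135000^−36) = $282.05.
Monthly savings = $286.02 − $282.05 = $3.97.
Break-even = $80.00 / $3.97 = 20.15 → 21 months.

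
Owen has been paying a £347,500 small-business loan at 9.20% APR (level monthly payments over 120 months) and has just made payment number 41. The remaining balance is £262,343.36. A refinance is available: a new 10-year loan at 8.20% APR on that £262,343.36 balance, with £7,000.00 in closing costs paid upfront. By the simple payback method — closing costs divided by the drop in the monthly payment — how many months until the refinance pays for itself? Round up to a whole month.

6 months

Current payment = 347,500 × 9.2%/12 / (1 − (1+0.0076667)^−120) = £4,439.68.
Refinanced payment = 262,343.36 × 0.0068333 / (1 − (1+0.0068333)^−120) = £3,210.74.
Monthly savings = £4,439.68 − £3,210.74 = £1,228.94.
Break-even = £7,000.00 / £1,228.94 = 5.70 → 6 months.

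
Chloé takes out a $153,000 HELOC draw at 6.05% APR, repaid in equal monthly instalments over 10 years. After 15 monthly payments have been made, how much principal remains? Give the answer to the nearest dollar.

$138,530

With monthly rate i = 6.05%/12 = 0.0050417, the balance after k of n payments is P · [(1+i)^n − (1+i)^k] / [(1+i)^n − 1].
(1+0.0050417)^120 = 1.82847082 and (1+0.0050417)^15 = 1.07835313, so the balance is 153,000 × (1.82847082 − 1.07835313) / (1.82847082 − 1) = $138,529.93.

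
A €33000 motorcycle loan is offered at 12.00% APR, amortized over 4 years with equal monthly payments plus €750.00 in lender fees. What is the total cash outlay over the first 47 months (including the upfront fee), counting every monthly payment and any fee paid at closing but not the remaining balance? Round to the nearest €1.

Monthly rate = 12%/12 = 0.0100000; payment = 33,000 × 0.0100000 / (1 − (1+0.0100000)^−48) = €869.02.
Total outlay = 47 × €869.02 + €750.00 = €41,593.94.

€41,594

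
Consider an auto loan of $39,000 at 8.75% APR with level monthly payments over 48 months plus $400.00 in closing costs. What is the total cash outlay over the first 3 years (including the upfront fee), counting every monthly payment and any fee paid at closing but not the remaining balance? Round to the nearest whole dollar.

At 8.75% the monthly rate is 0.0072917, so the payment is 39,000 × 0.0072917 / (1 − 1.0072917^−48) = $965.89.
Total outlay = 36 × $965.89 + $400.00 = $35,172.04.

$35,172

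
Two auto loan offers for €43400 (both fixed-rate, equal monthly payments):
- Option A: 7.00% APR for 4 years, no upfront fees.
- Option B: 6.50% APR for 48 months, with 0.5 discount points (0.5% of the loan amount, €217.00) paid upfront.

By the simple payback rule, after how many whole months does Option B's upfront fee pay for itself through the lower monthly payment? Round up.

Option A: monthly rate = 7%/12 = 0.0058333; payment = 43,400 × 0.0058333 / (1 − (1+0.0058333)^−48) = €1,039.27.
Option B: monthly rate = 6.5%/12 = 0.0054167; payment = 43,400 × 0.0054167 / (1 − (1+0.0054167)^−48) = €1,029.23.
Monthly savings = €1,039.27 − €1,029.23 = €10.04.
Break-even = €217.00 / €10.04 = 21.61 → 22 months.

22 months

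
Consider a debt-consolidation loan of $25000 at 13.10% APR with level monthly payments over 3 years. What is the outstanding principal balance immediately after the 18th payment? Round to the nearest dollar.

With monthly rate i = 13.1%/12 = 0.0109167, the balance after k of n payments is P · [(1+i)^n − (1+i)^k] / [(1+i)^n − 1].
(1+0.0109167)^36 = 1.47826686 and (1+0.0109167)^18 = 1.21583998, so the balance is 25,000 × (1.47826686 − 1.21583998) / (1.47826686 − 1) = $13,717.60.

$13,718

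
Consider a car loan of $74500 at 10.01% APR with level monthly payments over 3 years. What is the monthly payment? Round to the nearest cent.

At 10.01% the monthly rate is 0.0083417, so the payment is 74,500 × 0.0083417 / (1 − 1.0083417^−36) = $2,404.26.

$2,404.26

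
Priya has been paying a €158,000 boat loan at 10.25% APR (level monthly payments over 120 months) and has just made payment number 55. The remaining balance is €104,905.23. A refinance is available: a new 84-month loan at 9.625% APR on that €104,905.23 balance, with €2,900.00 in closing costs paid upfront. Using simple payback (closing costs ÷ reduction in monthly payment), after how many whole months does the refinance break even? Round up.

Current payment = 158,000 × 10.25%/12 / (1 − (1+0.0085417)^−120) = €2,109.92.
Refinanced payment = 104,905.23 × 0.0080208 / (1 − (1+0.0080208)^−84) = €1,721.29.
Monthly savings = €2,109.92 − €1,721.29 = €388.63.
Break-even = €2,900.00 / €388.63 = 7.46 → 8 months.

8 months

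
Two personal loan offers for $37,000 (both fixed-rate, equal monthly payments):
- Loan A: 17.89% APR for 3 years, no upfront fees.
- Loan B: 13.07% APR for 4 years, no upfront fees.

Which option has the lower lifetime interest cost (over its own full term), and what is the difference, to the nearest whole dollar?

Loan B by $374

Loan A: at 17.89% the monthly rate is 0.0149083, so the payment is 37,000 × 0.0149083 / (1 − 1.0149083^−36) = $1,335.60.
Total interest on Loan A = 36 × $1,335.60 − $37,000 = $11,081.60.
Loan B: at 13.07% the monthly rate is 0.0108917, so the payment is 37,000 × 0.0108917 / (1 − 1.0108917^−48) = $993.90.
Total interest on Loan B = 48 × $993.90 − $37,000 = $10,707.20.
Loan B is lower by $374.40.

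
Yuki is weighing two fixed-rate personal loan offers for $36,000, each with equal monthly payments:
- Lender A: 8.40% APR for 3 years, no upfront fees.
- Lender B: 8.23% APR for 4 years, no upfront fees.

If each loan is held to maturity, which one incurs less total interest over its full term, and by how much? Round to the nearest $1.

Lender A by $1,521

Lender A: at 8.40% the monthly rate is 0.0070000, so the payment is 36,000 × 0.0070000 / (1 − 1.0070000^−36) = $1,134.76.
Total interest on Lender A = 36 × $1,134.76 − $36,000 = $4,851.36.
Lender B: at 8.23% the monthly rate is 0.0068583, so the payment is 36,000 × 0.0068583 / (1 − 1.0068583^−48) = $882.76.
Total interest on Lender B = 48 × $882.76 − $36,000 = $6,372.48.
Lender A is lower by $1,521.12.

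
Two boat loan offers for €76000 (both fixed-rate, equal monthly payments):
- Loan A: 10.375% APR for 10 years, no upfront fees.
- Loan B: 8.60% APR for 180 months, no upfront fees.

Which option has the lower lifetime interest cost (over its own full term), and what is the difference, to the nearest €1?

Loan A: monthly rate = 10.375%/12 = 0.0086458; payment = 76,000 × 0.0086458 / (1 − (1+0.0086458)^−120) = €1,020.19.
Total interest on Loan A = 120 × €1,020.19 − €76,000 = €46,422.80.
Loan B: at 8.60% the monthly rate is 0.0071667, so the payment is 76,000 × 0.0071667 / (1 − 1.0071667^−180) = €752.86.
Total interest on Loan B = 180 × €752.86 − €76,000 = €59,514.80.
Loan A is lower by €13,092.00.

Loan A by €13,092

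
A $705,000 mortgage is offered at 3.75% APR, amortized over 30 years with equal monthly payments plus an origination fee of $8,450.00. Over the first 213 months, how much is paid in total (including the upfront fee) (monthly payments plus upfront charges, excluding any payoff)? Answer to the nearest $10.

$703,890

At 3.75% the monthly rate is 0.0031250, so the payment is 705,000 × 0.0031250 / (1 − 1.0031250^−360) = $3,264.96.
Total outlay = 213 × $3,264.96 + $8,450.00 = $703,886.48.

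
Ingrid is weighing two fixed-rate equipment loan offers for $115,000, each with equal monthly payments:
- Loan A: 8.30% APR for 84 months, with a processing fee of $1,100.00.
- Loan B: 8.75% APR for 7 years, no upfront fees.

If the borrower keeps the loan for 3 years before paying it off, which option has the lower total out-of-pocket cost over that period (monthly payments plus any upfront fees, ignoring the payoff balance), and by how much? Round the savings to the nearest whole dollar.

Loan B by $163

Loan A: monthly rate = 8.3%/12 = 0.0069167; payment = 115,000 × 0.0069167 / (1 − (1+0.0069167)^−84) = $1,809.65.
Loan B: monthly rate = 8.75%/12 = 0.0072917; payment = 115,000 × 0.0072917 / (1 − (1+0.0072917)^−84) = $1,835.69.
Over 36 months: Loan A costs 36 × $1,809.65 + $1,100.00 = $66,247.40; Loan B costs 36 × $1,835.69 = $66,084.84.
Loan B is cheaper by $66,247.40 − $66,084.84 = $162.56.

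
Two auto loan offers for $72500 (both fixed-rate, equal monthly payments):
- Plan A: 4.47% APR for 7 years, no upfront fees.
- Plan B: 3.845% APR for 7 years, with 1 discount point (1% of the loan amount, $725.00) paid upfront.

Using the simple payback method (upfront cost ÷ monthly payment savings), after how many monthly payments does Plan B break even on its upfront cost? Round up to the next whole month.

Plan A: monthly rate = 4.47%/12 = 0.0037250; payment = 72,500 × 0.0037250 / (1 − (1+0.0037250)^−84) = $1,006.75.
Plan B: monthly rate = 3.845%/12 = 0.0032042; payment = 72,500 × 0.0032042 / (1 − (1+0.0032042)^−84) = $985.82.
Monthly savings = $1,006.75 − $985.82 = $20.93.
Break-even = $725.00 / $20.93 = 34.64 → 35 months.

35 months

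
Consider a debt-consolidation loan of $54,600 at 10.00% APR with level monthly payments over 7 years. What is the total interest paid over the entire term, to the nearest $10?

$21,540

At 10.00% the monthly rate is 0.0083333, so the payment is 54,600 × 0.0083333 / (1 − 1.0083333^−84) = $906.42.
Total paid = 84 × $906.42 = $76,139.28; interest = $76,139.28 − $54,600 = $21,539.28.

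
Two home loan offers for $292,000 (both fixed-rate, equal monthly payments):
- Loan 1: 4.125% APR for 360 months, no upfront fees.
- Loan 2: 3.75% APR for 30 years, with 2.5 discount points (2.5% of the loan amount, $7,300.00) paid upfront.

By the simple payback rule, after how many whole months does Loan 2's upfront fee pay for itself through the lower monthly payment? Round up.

117 months

Loan 1: monthly rate = 4.125%/12 = 0.0034375; payment = 292,000 × 0.0034375 / (1 − (1+0.0034375)^−360) = $1,415.18.
Loan 2: monthly rate = 3.75%/12 = 0.0031250; payment = 292,000 × 0.0031250 / (1 − (1+0.0031250)^−360) = $1,352.30.
Monthly savings = $1,415.18 − $1,352.30 = $62.88.
Break-even = $7,300.00 / $62.88 = 116.09 → 117 months.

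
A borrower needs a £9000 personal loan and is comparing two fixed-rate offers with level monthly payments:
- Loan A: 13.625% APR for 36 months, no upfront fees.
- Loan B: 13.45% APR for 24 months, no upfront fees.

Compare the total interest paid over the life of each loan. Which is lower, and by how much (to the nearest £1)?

Loan B by £700

Loan A: monthly rate = 13.625%/12 = 0.0113542; payment = 9,000 × 0.0113542 / (1 − (1+0.0113542)^−36) = £305.96.
Total interest on Loan A = 36 × £305.96 − £9,000 = £2,014.56.
Loan B: monthly rate = 13.45%/12 = 0.0112083; payment = 9,000 × 0.0112083 / (1 − (1+0.0112083)^−24) = £429.78.
Total interest on Loan B = 24 × £429.78 − £9,000 = £1,314.72.
Loan B is lower by £699.84.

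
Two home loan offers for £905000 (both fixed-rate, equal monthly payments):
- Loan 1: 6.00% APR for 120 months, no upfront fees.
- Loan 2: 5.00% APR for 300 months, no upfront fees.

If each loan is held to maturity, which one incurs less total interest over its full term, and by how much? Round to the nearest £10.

Loan 1: at 6.00% the monthly rate is 0.0050000, so the payment is 905,000 × 0.0050000 / (1 − 1.0050000^−120) = £10,047.36.
Total interest on Loan 1 = 120 × £10,047.36 − £905,000 = £300,683.20.
Loan 2: monthly rate = 5%/12 = 0.0041667; payment = 905,000 × 0.0041667 / (1 − (1+0.0041667)^−300) = £5,290.54.
Total interest on Loan 2 = 300 × £5,290.54 − £905,000 = £682,162.00.
Loan 1 is lower by £381,478.80.

Loan 1 by £381,480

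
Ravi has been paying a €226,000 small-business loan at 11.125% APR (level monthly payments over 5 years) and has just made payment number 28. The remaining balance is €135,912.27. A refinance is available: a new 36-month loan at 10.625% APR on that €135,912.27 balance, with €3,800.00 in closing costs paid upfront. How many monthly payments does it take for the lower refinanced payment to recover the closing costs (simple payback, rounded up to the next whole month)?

Current payment = 226,000 × 11.125%/12 / (1 − (1+0.0092708)^−60) = €4,927.89.
Refinanced payment = 135,912.27 × 0.0088542 / (1 − (1+0.0088542)^−36) = €4,425.50.
Monthly savings = €4,927.89 − €4,425.50 = €502.39.
Break-even = €3,800.00 / €502.39 = 7.56 → 8 months.

8 months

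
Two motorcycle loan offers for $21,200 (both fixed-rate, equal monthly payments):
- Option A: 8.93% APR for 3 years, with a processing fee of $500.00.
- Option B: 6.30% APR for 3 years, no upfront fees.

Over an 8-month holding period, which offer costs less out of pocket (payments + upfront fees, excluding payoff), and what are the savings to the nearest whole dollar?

Option A: monthly rate = 8.93%/12 = 0.0074417; payment = 21,200 × 0.0074417 / (1 − (1+0.0074417)^−36) = $673.46.
Option B: at 6.30% the monthly rate is 0.0052500, so the payment is 21,200 × 0.0052500 / (1 − 1.0052500^−36) = $647.83.
Over 8 months: Option A costs 8 × $673.46 + $500.00 = $5,887.68; Option B costs 8 × $647.83 = $5,182.64.
Option B is cheaper by $5,887.68 − $5,182.64 = $705.04.

Option B by $705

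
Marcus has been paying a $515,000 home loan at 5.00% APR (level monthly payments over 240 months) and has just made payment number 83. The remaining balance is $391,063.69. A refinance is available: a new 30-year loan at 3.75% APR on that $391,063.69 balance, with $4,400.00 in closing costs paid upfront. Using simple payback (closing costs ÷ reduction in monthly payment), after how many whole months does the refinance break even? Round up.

3 months

Current payment = 515,000 × 5%/12 / (1 − (1+0.0041667)^−240) = $3,398.77.
Refinanced payment = 391,063.69 × 0.0031250 / (1 − (1+0.0031250)^−360) = $1,811.08.
Monthly savings = $3,398.77 − $1,811.08 = $1,587.69.
Break-even = $4,400.00 / $1,587.69 = 2.77 → 3 months.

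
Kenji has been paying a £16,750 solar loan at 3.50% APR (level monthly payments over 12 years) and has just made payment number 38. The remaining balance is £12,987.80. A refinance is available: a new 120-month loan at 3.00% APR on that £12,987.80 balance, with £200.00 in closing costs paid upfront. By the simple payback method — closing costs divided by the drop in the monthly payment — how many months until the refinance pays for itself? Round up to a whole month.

Current payment = 16,750 × 3.5%/12 / (1 − (1+0.0029167)^−144) = £142.62.
Refinanced payment = 12,987.80 × 0.0025000 / (1 − (1+0.0025000)^−120) = £125.41.
Monthly savings = £142.62 − £125.41 = £17.21.
Break-even = £200.00 / £17.21 = 11.62 → 12 months.

12 months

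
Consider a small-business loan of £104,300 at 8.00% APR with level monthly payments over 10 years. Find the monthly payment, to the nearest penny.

Monthly rate = 8%/12 = 0.0066667; payment = 104,300 × 0.0066667 / (1 − (1+0.0066667)^−120) = £1,265.45.

£1,265.45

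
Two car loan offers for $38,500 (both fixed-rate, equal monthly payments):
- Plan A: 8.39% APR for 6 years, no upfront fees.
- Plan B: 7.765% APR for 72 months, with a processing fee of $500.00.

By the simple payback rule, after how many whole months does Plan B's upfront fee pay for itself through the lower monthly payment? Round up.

Plan A: at 8.39% the monthly rate is 0.0069917, so the payment is 38,500 × 0.0069917 / (1 − 1.0069917^−72) = $682.38.
Plan B: monthly rate = 7.765%/12 = 0.0064708; payment = 38,500 × 0.0064708 / (1 − (1+0.0064708)^−72) = $670.62.
Monthly savings = $682.38 − $670.62 = $11.76.
Break-even = $500.00 / $11.76 = 42.52 → 43 months.

43 months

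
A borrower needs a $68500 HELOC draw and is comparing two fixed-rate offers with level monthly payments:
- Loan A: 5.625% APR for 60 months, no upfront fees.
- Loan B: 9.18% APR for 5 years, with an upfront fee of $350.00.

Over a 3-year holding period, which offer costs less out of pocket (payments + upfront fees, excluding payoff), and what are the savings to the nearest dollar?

Loan A by $4,510

Loan A: at 5.625% the monthly rate is 0.0046875, so the payment is 68,500 × 0.0046875 / (1 − 1.0046875^−60) = $1,312.39.
Loan B: monthly rate = 9.18%/12 = 0.0076500; payment = 68,500 × 0.0076500 / (1 − (1+0.0076500)^−60) = $1,427.94.
Over 36 months: Loan A costs 36 × $1,312.39 = $47,246.04; Loan B costs 36 × $1,427.94 + $350.00 = $51,755.84.
Loan A is cheaper by $51,755.84 − $47,246.04 = $4,509.80.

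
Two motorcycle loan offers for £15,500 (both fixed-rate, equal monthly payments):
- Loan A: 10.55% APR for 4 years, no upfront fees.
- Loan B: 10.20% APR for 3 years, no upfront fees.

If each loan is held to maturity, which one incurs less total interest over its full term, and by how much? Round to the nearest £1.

Loan A: at 10.55% the monthly rate is 0.0087917, so the payment is 15,500 × 0.0087917 / (1 − 1.0087917^−48) = £397.23.
Total interest on Loan A = 48 × £397.23 − £15,500 = £3,567.04.
Loan B: at 10.20% the monthly rate is 0.0085000, so the payment is 15,500 × 0.0085000 / (1 − 1.0085000^−36) = £501.60.
Total interest on Loan B = 36 × £501.60 − £15,500 = £2,557.60.
Loan B is lower by £1,009.44.

Loan B by £1,009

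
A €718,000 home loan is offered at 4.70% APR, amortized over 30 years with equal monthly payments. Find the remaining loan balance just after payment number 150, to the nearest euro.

€532,391

With monthly rate i = 4.7%/12 = 0.0039167, the balance after k of n payments is P · [(1+i)^n − (1+i)^k] / [(1+i)^n − 1].
(1+0.0039167)^360 = 4.08469041 and (1+0.0039167)^150 = 1.79742031, so the balance is 718,000 × (4.08469041 − 1.79742031) / (4.08469041 − 1) = €532,390.52.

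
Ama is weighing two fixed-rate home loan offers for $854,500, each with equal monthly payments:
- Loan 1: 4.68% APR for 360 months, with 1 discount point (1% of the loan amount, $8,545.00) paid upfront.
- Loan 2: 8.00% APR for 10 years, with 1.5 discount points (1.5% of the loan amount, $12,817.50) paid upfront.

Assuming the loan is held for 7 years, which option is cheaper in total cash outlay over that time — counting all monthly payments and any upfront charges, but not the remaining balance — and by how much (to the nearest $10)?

Loan 1 by $503,730

Loan 1: at 4.68% the monthly rate is 0.0039000, so the payment is 854,500 × 0.0039000 / (1 − 1.0039000^−360) = $4,421.49.
Loan 2: monthly rate = 8%/12 = 0.0066667; payment = 854,500 × 0.0066667 / (1 − (1+0.0066667)^−120) = $10,367.44.
Over 84 months: Loan 1 costs 84 × $4,421.49 + $8,545.00 = $379,950.16; Loan 2 costs 84 × $10,367.44 + $12,817.50 = $883,682.46.
Loan 1 is cheaper by $883,682.46 − $379,950.16 = $503,732.30.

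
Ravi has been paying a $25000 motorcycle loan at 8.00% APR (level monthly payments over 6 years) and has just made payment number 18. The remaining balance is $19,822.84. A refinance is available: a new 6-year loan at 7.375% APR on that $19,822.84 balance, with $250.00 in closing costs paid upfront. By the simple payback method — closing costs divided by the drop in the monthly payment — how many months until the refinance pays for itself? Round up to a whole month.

Current payment = 25,000 × 8%/12 / (1 − (1+0.0066667)^−72) = $438.33.
Refinanced payment = 19,822.84 × 0.0061458 / (1 − (1+0.0061458)^−72) = $341.54.
Monthly savings = $438.33 − $341.54 = $96.79.
Break-even = $250.00 / $96.79 = 2.58 → 3 months.

3 months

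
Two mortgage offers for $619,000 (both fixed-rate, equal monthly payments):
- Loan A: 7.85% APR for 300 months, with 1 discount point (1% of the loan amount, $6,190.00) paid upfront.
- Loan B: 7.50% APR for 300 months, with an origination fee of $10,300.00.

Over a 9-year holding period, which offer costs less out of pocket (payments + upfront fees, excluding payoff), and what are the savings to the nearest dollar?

Loan B by $11,209

Loan A: monthly rate = 7.85%/12 = 0.0065417; payment = 619,000 × 0.0065417 / (1 − (1+0.0065417)^−300) = $4,716.20.
Loan B: at 7.50% the monthly rate is 0.0062500, so the payment is 619,000 × 0.0062500 / (1 − 1.0062500^−300) = $4,574.36.
Over 108 months: Loan A costs 108 × $4,716.20 + $6,190.00 = $515,539.60; Loan B costs 108 × $4,574.36 + $10,300.00 = $504,330.88.
Loan B is cheaper by $515,539.60 − $504,330.88 = $11,208.72.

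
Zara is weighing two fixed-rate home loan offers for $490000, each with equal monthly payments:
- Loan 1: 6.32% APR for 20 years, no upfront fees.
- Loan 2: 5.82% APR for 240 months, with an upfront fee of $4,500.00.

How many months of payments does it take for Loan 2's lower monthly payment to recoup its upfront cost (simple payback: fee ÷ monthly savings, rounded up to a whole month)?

Loan 1: monthly rate = 6.32%/12 = 0.0052667; payment = 490,000 × 0.0052667 / (1 − (1+0.0052667)^−240) = $3,601.57.
Loan 2: at 5.82% the monthly rate is 0.0048500, so the payment is 490,000 × 0.0048500 / (1 − 1.0048500^−240) = $3,459.82.
Monthly savings = $3,601.57 − $3,459.82 = $141.75.
Break-even = $4,500.00 / $141.75 = 31.75 → 32 months.

32 months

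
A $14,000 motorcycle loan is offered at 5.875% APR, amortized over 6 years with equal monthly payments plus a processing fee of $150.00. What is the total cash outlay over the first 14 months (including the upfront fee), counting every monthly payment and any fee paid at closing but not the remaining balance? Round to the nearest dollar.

Monthly rate = 5.875%/12 = 0.0048958; payment = 14,000 × 0.0048958 / (1 − (1+0.0048958)^−72) = $231.20.
Total outlay = 14 × $231.20 + $150.00 = $3,386.80.

$3,387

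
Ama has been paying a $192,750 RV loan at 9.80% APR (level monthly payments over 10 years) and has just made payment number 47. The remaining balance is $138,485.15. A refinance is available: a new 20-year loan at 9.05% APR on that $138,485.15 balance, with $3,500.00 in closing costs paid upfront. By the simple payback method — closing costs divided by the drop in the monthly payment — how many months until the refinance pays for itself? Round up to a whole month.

Current payment = 192,750 × 9.8%/12 / (1 − (1+0.0081667)^−120) = $2,525.91.
Refinanced payment = 138,485.15 × 0.0075417 / (1 − (1+0.0075417)^−240) = $1,250.44.
Monthly savings = $2,525.91 − $1,250.44 = $1,275.47.
Break-even = $3,500.00 / $1,275.47 = 2.74 → 3 months.

3 months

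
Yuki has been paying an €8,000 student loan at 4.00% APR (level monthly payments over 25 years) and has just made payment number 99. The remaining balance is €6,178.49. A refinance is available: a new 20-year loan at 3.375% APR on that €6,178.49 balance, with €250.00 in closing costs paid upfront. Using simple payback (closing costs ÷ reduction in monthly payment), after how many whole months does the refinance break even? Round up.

37 months

Current payment = 8,000 × 4%/12 / (1 − (1+0.0033333)^−300) = €42.23.
Refinanced payment = 6,178.49 × 0.0028125 / (1 − (1+0.0028125)^−240) = €35.44.
Monthly savings = €42.23 − €35.44 = €6.79.
Break-even = €250.00 / €6.79 = 36.82 → 37 months.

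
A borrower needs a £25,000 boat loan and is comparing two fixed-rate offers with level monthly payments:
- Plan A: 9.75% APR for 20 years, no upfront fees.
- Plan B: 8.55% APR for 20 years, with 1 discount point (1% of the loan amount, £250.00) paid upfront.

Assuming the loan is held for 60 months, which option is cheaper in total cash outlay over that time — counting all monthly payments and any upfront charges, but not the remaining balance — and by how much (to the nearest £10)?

Plan A: monthly rate = 9.75%/12 = 0.0081250; payment = 25,000 × 0.0081250 / (1 − (1+0.0081250)^−240) = £237.13.
Plan B: monthly rate = 8.55%/12 = 0.0071250; payment = 25,000 × 0.0071250 / (1 − (1+0.0071250)^−240) = £217.75.
Over 60 months: Plan A costs 60 × £237.13 = £14,227.80; Plan B costs 60 × £217.75 + £250.00 = £13,315.00.
Plan B is cheaper by £14,227.80 − £13,315.00 = £912.80.

Plan B by £910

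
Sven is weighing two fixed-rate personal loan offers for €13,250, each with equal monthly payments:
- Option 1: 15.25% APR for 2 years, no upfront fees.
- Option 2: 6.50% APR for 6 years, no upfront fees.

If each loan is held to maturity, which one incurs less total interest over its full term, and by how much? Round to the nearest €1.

Option 1 by €580

Option 1: at 15.25% the monthly rate is 0.0127083, so the payment is 13,250 × 0.0127083 / (1 − 1.0127083^−24) = €644.02.
Total interest on Option 1 = 24 × €644.02 − €13,250 = €2,206.48.
Option 2: monthly rate = 6.5%/12 = 0.0054167; payment = 13,250 × 0.0054167 / (1 − (1+0.0054167)^−72) = €222.73.
Total interest on Option 2 = 72 × €222.73 − €13,250 = €2,786.56.
Option 1 is lower by €580.08.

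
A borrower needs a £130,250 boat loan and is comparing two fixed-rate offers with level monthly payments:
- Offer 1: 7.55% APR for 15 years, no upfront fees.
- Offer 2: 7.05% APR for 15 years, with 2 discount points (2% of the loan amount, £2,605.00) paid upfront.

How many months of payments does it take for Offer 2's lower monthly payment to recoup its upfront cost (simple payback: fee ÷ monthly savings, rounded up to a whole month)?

Offer 1: at 7.55% the monthly rate is 0.0062917, so the payment is 130,250 × 0.0062917 / (1 − 1.0062917^−180) = £1,211.14.
Offer 2: monthly rate = 7.05%/12 = 0.0058750; payment = 130,250 × 0.0058750 / (1 − (1+0.0058750)^−180) = £1,174.37.
Monthly savings = £1,211.14 − £1,174.37 = £36.77.
Break-even = £2,605.00 / £36.77 = 70.85 → 71 months.

71 months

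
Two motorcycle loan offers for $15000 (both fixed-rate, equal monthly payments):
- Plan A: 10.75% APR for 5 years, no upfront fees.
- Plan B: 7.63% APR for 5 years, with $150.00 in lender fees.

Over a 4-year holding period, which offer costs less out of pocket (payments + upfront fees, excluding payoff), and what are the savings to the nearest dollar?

Plan B by $943

Plan A: at 10.75% the monthly rate is 0.0089583, so the payment is 15,000 × 0.0089583 / (1 − 1.0089583^−60) = $324.27.
Plan B: monthly rate = 7.63%/12 = 0.0063583; payment = 15,000 × 0.0063583 / (1 − (1+0.0063583)^−60) = $301.50.
Over 48 months: Plan A costs 48 × $324.27 = $15,564.96; Plan B costs 48 × $301.50 + $150.00 = $14,622.00.
Plan B is cheaper by $15,564.96 − $14,622.00 = $942.96.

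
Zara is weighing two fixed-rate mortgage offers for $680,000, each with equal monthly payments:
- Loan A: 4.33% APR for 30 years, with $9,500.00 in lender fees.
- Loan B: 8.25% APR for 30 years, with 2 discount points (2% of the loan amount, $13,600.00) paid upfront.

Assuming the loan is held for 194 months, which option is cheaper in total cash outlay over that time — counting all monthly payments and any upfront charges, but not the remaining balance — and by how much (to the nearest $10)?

Loan A: monthly rate = 4.33%/12 = 0.0036083; payment = 680,000 × 0.0036083 / (1 − (1+0.0036083)^−360) = $3,377.12.
Loan B: monthly rate = 8.25%/12 = 0.0068750; payment = 680,000 × 0.0068750 / (1 − (1+0.0068750)^−360) = $5,108.61.
Over 194 months: Loan A costs 194 × $3,377.12 + $9,500.00 = $664,661.28; Loan B costs 194 × $5,108.61 + $13,600.00 = $1,004,670.34.
Loan A is cheaper by $1,004,670.34 − $664,661.28 = $340,009.06.

Loan A by $340,010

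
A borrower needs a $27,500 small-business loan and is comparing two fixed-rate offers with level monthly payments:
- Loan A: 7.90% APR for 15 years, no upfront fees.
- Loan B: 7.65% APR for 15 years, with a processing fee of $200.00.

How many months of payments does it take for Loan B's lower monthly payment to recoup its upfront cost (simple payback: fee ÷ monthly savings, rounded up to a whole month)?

51 months

Loan A: monthly rate = 7.9%/12 = 0.0065833; payment = 27,500 × 0.0065833 / (1 − (1+0.0065833)^−180) = $261.22.
Loan B: at 7.65% the monthly rate is 0.0063750, so the payment is 27,500 × 0.0063750 / (1 − 1.0063750^−180) = $257.28.
Monthly savings = $261.22 − $257.28 = $3.94.
Break-even = $200.00 / $3.94 = 50.76 → 51 months.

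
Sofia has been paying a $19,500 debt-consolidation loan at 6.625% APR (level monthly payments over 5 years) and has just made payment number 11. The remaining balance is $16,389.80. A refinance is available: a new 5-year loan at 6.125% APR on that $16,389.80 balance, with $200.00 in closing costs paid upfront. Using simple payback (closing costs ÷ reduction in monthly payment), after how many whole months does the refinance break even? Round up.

4 months

Current payment = 19,500 × 6.625%/12 / (1 − (1+0.0055208)^−60) = $382.68.
Refinanced payment = 16,389.80 × 0.0051042 / (1 − (1+0.0051042)^−60) = $317.81.
Monthly savings = $382.68 − $317.81 = $64.87.
Break-even = $200.00 / $64.87 = 3.08 → 4 months.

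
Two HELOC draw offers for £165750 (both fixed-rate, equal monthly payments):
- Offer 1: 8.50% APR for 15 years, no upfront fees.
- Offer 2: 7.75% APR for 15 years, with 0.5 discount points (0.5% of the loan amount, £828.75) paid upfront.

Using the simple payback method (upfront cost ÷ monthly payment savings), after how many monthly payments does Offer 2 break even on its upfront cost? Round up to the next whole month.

Offer 1: monthly rate = 8.5%/12 = 0.0070833; payment = 165,750 × 0.0070833 / (1 − (1+0.0070833)^−180) = £1,632.21.
Offer 2: at 7.75% the monthly rate is 0.0064583, so the payment is 165,750 × 0.0064583 / (1 − 1.0064583^−180) = £1,560.16.
Monthly savings = £1,632.21 − £1,560.16 = £72.05.
Break-even = £828.75 / £72.05 = 11.50 → 12 months.

12 months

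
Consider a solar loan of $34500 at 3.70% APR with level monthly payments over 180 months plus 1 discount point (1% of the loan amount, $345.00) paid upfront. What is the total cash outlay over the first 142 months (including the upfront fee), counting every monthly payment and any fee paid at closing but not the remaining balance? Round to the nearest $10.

$35,850

Monthly rate = 3.7%/12 = 0.0030833; payment = 34,500 × 0.0030833 / (1 − (1+0.0030833)^−180) = $250.04.
Total outlay = 142 × $250.04 + $345.00 = $35,850.68.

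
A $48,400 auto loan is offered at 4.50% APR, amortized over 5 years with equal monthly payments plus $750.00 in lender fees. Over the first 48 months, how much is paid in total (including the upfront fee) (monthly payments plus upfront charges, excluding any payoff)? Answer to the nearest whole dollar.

At 4.50% the monthly rate is 0.0037500, so the payment is 48,400 × 0.0037500 / (1 − 1.0037500^−60) = $902.32.
Total outlay = 48 × $902.32 + $750.00 = $44,061.36.

$44,061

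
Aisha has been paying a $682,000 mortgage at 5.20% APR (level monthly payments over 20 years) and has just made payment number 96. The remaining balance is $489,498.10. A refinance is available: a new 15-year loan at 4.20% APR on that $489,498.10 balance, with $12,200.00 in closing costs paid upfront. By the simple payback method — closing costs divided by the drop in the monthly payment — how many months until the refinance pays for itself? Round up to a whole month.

14 months

Current payment = 682,000 × 5.2%/12 / (1 − (1+0.0043333)^−240) = $4,576.59.
Refinanced payment = 489,498.10 × 0.0035000 / (1 − (1+0.0035000)^−180) = $3,670.01.
Monthly savings = $4,576.59 − $3,670.01 = $906.58.
Break-even = $12,200.00 / $906.58 = 13.46 → 14 months.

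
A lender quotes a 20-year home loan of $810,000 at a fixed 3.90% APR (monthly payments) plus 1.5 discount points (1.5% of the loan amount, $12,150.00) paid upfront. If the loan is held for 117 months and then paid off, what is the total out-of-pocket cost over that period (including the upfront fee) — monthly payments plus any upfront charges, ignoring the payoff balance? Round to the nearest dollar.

$581,456

At 3.90% the monthly rate is 0.0032500, so the payment is 810,000 × 0.0032500 / (1 − 1.0032500^−240) = $4,865.86.
Total outlay = 117 × $4,865.86 + $12,150.00 = $581,455.62.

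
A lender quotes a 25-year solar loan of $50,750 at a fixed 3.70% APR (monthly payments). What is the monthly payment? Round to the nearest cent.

Monthly rate = 3.7%/12 = 0.0030833; payment = 50,750 × 0.0030833 / (1 − (1+0.0030833)^−300) = $259.54.

$259.54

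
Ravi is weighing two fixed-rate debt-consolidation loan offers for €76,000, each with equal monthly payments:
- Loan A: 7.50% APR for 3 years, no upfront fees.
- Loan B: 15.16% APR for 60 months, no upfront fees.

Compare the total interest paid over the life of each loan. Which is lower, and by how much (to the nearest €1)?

Loan A: monthly rate = 7.5%/12 = 0.0062500; payment = 76,000 × 0.0062500 / (1 − (1+0.0062500)^−36) = €2,364.07.
Total interest on Loan A = 36 × €2,364.07 − €76,000 = €9,106.52.
Loan B: monthly rate = 15.16%/12 = 0.0126333; payment = 76,000 × 0.0126333 / (1 − (1+0.0126333)^−60) = €1,814.42.
Total interest on Loan B = 60 × €1,814.42 − €76,000 = €32,865.20.
Loan A is lower by €23,758.68.

Loan A by €23,759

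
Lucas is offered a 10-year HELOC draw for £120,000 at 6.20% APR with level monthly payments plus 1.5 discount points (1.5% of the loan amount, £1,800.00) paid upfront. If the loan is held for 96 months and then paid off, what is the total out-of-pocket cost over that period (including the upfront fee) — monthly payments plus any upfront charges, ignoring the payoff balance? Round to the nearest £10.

£130,860

At 6.20% the monthly rate is 0.0051667, so the payment is 120,000 × 0.0051667 / (1 − 1.0051667^−120) = £1,344.33.
Total outlay = 96 × £1,344.33 + £1,800.00 = £130,855.68.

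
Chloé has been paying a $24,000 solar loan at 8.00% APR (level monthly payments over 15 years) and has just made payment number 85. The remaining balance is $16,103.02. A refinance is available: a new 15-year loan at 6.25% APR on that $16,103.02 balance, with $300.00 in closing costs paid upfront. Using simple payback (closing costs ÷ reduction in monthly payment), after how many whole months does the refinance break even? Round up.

4 months

Current payment = 24,000 × 8%/12 / (1 − (1+0.0066667)^−180) = $229.36.
Refinanced payment = 16,103.02 × 0.0052083 / (1 − (1+0.0052083)^−180) = $138.07.
Monthly savings = $229.36 − $138.07 = $91.29.
Break-even = $300.00 / $91.29 = 3.29 → 4 months.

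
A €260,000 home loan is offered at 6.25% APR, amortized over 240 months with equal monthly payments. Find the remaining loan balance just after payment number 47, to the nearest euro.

With monthly rate i = 6.25%/12 = 0.0052083, the balance after k of n payments is P · [(1+i)^n − (1+i)^k] / [(1+i)^n − 1].
(1+0.0052083)^240 = 3.47903881 and (1+0.0052083)^47 = 1.27654396, so the balance is 260,000 × (3.47903881 − 1.27654396) / (3.47903881 − 1) = €230,996.25.

€230,996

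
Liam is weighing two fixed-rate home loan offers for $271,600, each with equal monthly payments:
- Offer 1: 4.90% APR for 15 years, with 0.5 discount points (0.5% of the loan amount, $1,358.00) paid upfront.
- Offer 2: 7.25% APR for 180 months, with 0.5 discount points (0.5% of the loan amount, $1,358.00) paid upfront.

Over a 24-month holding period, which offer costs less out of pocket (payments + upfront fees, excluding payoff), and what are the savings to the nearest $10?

Offer 1 by $8,300

Offer 1: at 4.90% the monthly rate is 0.0040833, so the payment is 271,600 × 0.0040833 / (1 − 1.0040833^−180) = $2,133.67.
Offer 2: monthly rate = 7.25%/12 = 0.0060417; payment = 271,600 × 0.0060417 / (1 − (1+0.0060417)^−180) = $2,479.34.
Over 24 months: Offer 1 costs 24 × $2,133.67 + $1,358.00 = $52,566.08; Offer 2 costs 24 × $2,479.34 + $1,358.00 = $60,862.16.
Offer 1 is cheaper by $60,862.16 − $52,566.08 = $8,296.08.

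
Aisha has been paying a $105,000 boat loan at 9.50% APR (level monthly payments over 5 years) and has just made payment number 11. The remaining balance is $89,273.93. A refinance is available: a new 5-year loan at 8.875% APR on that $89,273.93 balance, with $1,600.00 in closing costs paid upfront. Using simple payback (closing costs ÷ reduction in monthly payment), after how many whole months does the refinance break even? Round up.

5 months

Current payment = 105,000 × 9.5%/12 / (1 − (1+0.0079167)^−60) = $2,205.20.
Refinanced payment = 89,273.93 × 0.0073958 / (1 − (1+0.0073958)^−60) = $1,847.77.
Monthly savings = $2,205.20 − $1,847.77 = $357.43.
Break-even = $1,600.00 / $357.43 = 4.48 → 5 months.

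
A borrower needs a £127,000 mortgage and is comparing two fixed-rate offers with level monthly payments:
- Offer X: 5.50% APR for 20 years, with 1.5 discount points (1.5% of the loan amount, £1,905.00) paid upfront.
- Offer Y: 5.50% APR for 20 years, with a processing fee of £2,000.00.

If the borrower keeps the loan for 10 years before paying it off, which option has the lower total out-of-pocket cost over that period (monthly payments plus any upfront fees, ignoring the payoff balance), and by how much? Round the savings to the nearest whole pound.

Offer X: monthly rate = 5.5%/12 = 0.0045833; payment = 127,000 × 0.0045833 / (1 − (1+0.0045833)^−240) = £873.62.
Offer Y: at 5.50% the monthly rate is 0.0045833, so the payment is 127,000 × 0.0045833 / (1 − 1.0045833^−240) = £873.62.
Over 120 months: Offer X costs 120 × £873.62 + £1,905.00 = £106,739.40; Offer Y costs 120 × £873.62 + £2,000.00 = £106,834.40.
Offer X is cheaper by £106,834.40 − £106,739.40 = £95.00.

Offer X by £95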